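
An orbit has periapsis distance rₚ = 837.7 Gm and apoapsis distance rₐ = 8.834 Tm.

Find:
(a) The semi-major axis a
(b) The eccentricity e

Convert to SI: rₚ = 837.7 Gm = 8.377e+11 m; rₐ = 8.834 Tm = 8.834e+12 m.
(a) a = (rₚ + rₐ) / 2 = (8.377e+11 + 8.834e+12) / 2 ≈ 4.836e+12 m = 4.836 Tm.
(b) e = (rₐ − rₚ) / (rₐ + rₚ) = (8.834e+12 − 8.377e+11) / (8.834e+12 + 8.377e+11) ≈ 0.8268.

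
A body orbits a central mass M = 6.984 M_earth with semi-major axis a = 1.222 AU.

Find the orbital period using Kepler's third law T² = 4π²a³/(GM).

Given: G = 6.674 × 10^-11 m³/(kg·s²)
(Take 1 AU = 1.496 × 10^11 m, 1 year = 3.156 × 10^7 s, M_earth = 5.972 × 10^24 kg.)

Convert to SI: a = 1.222 AU = 1.82811e+11 m; M = 6.984 M_earth = 4.17084e+25 kg.
GM = G · M = 6.674e-11 · 4.17084e+25 = 2.78362e+15 m³/s².
Kepler's third law: T = 2π √(a³ / GM).
Substituting a = 1.82811e+11 m and GM = 2.78362e+15 m³/s²:
T = 2π √((1.82811e+11)³ / 2.78362e+15) s
T ≈ 9.308e+09 s = 294.9 years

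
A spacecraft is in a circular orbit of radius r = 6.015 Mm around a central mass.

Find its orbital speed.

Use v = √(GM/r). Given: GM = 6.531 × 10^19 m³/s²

Convert to SI: r = 6.015 Mm = 6.015e+06 m.
For a circular orbit, gravity supplies the centripetal force, so v = √(GM / r).
v = √(6.531e+19 / 6.015e+06) m/s ≈ 3.295e+06 m/s = 3295 km/s.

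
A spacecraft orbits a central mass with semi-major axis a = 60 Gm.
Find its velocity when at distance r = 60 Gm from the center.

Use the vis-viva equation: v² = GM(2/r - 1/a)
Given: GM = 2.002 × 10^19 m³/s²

Convert to SI: a = 60 Gm = 6e+10 m; r = 60 Gm = 6e+10 m.
Vis-viva: v = √(GM · (2/r − 1/a)).
2/r − 1/a = 2/6e+10 − 1/6e+10 = 1.66667e-11 m⁻¹.
v = √(2.002e+19 · 1.66667e-11) m/s ≈ 1.827e+04 m/s = 18.27 km/s.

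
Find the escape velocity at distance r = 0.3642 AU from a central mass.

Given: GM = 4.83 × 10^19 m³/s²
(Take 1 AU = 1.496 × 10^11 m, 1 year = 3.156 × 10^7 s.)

Convert to SI: r = 0.3642 AU = 5.44843e+10 m.
Escape velocity comes from setting total energy to zero: ½v² − GM/r = 0 ⇒ v_esc = √(2GM / r).
v_esc = √(2 · 4.83e+19 / 5.44843e+10) m/s ≈ 4.211e+04 m/s = 8.883 AU/year.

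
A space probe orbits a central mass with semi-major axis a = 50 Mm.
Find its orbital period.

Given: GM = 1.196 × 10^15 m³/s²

Convert to SI: a = 50 Mm = 5e+07 m.
Kepler's third law: T = 2π √(a³ / GM).
Substituting a = 5e+07 m and GM = 1.196e+15 m³/s²:
T = 2π √((5e+07)³ / 1.196e+15) s
T ≈ 6.423e+04 s = 17.84 hours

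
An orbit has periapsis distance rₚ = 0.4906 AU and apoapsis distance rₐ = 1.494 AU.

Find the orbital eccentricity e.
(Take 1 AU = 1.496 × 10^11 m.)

Convert to SI: rₚ = 0.4906 AU = 7.33938e+10 m; rₐ = 1.494 AU = 2.23502e+11 m.
e = (rₐ − rₚ) / (rₐ + rₚ).
e = (2.23502e+11 − 7.33938e+10) / (2.23502e+11 + 7.33938e+10) = 1.50109e+11 / 2.96896e+11 ≈ 0.5056.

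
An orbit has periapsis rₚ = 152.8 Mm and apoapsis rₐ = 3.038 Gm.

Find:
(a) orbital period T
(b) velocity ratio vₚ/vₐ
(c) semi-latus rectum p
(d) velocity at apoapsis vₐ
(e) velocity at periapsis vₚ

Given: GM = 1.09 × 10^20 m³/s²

Convert to SI: rₚ = 152.8 Mm = 1.528e+08 m; rₐ = 3.038 Gm = 3.038e+09 m.
(a) With a = (rₚ + rₐ)/2 = 1.5954e+09 m, T = 2π √(a³/GM) = 2π √((1.5954e+09)³/1.09e+20) s ≈ 3.835e+04 s
(b) Conservation of angular momentum (rₚvₚ = rₐvₐ) gives vₚ/vₐ = rₐ/rₚ = 3.038e+09/1.528e+08 ≈ 19.88
(c) From a = (rₚ + rₐ)/2 = 1.5954e+09 m and e = (rₐ − rₚ)/(rₐ + rₚ) = 0.904225, p = a(1 − e²) = 1.5954e+09 · (1 − (0.904225)²) ≈ 2.91e+08 m
(d) With a = (rₚ + rₐ)/2 = 1.5954e+09 m, vₐ = √(GM (2/rₐ − 1/a)) = √(1.09e+20 · (2/3.038e+09 − 1/1.5954e+09)) m/s ≈ 5.862e+04 m/s
(e) With a = (rₚ + rₐ)/2 = 1.5954e+09 m, vₚ = √(GM (2/rₚ − 1/a)) = √(1.09e+20 · (2/1.528e+08 − 1/1.5954e+09)) m/s ≈ 1.165e+06 m/s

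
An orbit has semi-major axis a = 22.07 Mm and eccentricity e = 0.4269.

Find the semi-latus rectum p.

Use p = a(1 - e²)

Convert to SI: a = 22.07 Mm = 2.207e+07 m.
p = a (1 − e²).
p = 2.207e+07 · (1 − (0.4269)²) = 2.207e+07 · 0.817756 ≈ 1.805e+07 m = 18.05 Mm.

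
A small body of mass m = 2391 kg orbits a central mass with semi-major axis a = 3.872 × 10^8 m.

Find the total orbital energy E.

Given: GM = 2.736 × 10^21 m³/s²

E = −GMm / (2a).
E = −2.736e+21 · 2391 / (2 · 3.872e+08) J ≈ -8.448e+15 J = -8.448 PJ.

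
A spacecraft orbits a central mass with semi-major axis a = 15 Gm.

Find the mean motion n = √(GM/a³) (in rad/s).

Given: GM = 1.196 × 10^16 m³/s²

Convert to SI: a = 15 Gm = 1.5e+10 m.
n = √(GM / a³).
n = √(1.196e+16 / (1.5e+10)³) rad/s ≈ 5.953e-08 rad/s.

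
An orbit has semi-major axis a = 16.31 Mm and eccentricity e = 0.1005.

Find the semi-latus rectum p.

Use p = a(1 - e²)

Convert to SI: a = 16.31 Mm = 1.631e+07 m.
p = a (1 − e²).
p = 1.631e+07 · (1 − (0.1005)²) = 1.631e+07 · 0.9899 ≈ 1.615e+07 m = 16.15 Mm.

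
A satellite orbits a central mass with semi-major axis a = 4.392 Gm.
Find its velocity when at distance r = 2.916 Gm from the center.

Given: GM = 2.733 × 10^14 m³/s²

Convert to SI: a = 4.392 Gm = 4.392e+09 m; r = 2.916 Gm = 2.916e+09 m.
Vis-viva: v = √(GM · (2/r − 1/a)).
2/r − 1/a = 2/2.916e+09 − 1/4.392e+09 = 4.58184e-10 m⁻¹.
v = √(2.733e+14 · 4.58184e-10) m/s ≈ 353.9 m/s = 353.9 m/s.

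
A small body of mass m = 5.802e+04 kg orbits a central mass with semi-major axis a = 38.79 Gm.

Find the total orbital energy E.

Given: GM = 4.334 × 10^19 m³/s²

Convert to SI: a = 38.79 Gm = 3.879e+10 m.
E = −GMm / (2a).
E = −4.334e+19 · 5.802e+04 / (2 · 3.879e+10) J ≈ -3.241e+13 J = -32.41 TJ.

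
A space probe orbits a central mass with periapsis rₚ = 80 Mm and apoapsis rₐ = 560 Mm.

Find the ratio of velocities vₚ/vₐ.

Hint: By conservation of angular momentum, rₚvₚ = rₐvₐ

Convert to SI: rₚ = 80 Mm = 8e+07 m; rₐ = 560 Mm = 5.6e+08 m.
Conservation of angular momentum gives rₚvₚ = rₐvₐ, so vₚ/vₐ = rₐ/rₚ.
vₚ/vₐ = 5.6e+08 / 8e+07 ≈ 7.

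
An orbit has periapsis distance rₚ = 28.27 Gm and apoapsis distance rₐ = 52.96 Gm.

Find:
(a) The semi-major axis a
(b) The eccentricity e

Convert to SI: rₚ = 28.27 Gm = 2.827e+10 m; rₐ = 52.96 Gm = 5.296e+10 m.
(a) a = (rₚ + rₐ) / 2 = (2.827e+10 + 5.296e+10) / 2 ≈ 4.062e+10 m = 40.62 Gm.
(b) e = (rₐ − rₚ) / (rₐ + rₚ) = (5.296e+10 − 2.827e+10) / (5.296e+10 + 2.827e+10) ≈ 0.304.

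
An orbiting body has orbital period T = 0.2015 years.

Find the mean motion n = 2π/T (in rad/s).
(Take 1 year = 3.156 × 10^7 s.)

Convert to SI: T = 0.2015 years = 6.35934e+06 s.
n = 2π / T.
n = 2π / 6.35934e+06 s ≈ 9.88e-07 rad/s.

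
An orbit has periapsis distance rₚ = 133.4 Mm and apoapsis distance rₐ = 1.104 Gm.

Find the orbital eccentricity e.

Convert to SI: rₚ = 133.4 Mm = 1.334e+08 m; rₐ = 1.104 Gm = 1.104e+09 m.
e = (rₐ − rₚ) / (rₐ + rₚ).
e = (1.104e+09 − 1.334e+08) / (1.104e+09 + 1.334e+08) = 9.706e+08 / 1.2374e+09 ≈ 0.7844.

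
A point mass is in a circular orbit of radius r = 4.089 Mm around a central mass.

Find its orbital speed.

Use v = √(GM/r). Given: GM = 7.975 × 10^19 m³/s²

Convert to SI: r = 4.089 Mm = 4.089e+06 m.
For a circular orbit, gravity supplies the centripetal force, so v = √(GM / r).
v = √(7.975e+19 / 4.089e+06) m/s ≈ 4.416e+06 m/s = 4416 km/s.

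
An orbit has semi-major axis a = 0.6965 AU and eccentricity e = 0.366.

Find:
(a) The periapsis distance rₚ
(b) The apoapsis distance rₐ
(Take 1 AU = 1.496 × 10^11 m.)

Convert to SI: a = 0.6965 AU = 1.04196e+11 m.
(a) rₚ = a(1 − e) = 1.04196e+11 · (1 − 0.366) = 1.04196e+11 · 0.634 ≈ 6.606e+10 m = 0.4416 AU.
(b) rₐ = a(1 + e) = 1.04196e+11 · (1 + 0.366) = 1.04196e+11 · 1.366 ≈ 1.423e+11 m = 0.9514 AU.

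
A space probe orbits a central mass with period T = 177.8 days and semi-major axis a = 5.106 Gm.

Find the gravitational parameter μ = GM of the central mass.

Convert to SI: T = 177.8 days = 1.53619e+07 s; a = 5.106 Gm = 5.106e+09 m.
GM = 4π² · a³ / T².
GM = 4π² · (5.106e+09)³ / (1.53619e+07)² m³/s² ≈ 2.227e+16 m³/s² = 2.227 × 10^16 m³/s².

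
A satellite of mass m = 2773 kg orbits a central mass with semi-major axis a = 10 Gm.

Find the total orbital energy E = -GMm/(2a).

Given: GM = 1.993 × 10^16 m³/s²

Convert to SI: a = 10 Gm = 1e+10 m.
E = −GMm / (2a).
E = −1.993e+16 · 2773 / (2 · 1e+10) J ≈ -2.763e+09 J = -2.763 GJ.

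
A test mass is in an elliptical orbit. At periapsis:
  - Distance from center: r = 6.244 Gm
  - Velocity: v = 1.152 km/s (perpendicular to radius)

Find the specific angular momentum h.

Convert to SI: r = 6.244 Gm = 6.244e+09 m; v = 1.152 km/s = 1152 m/s.
With v perpendicular to r, h = r · v.
h = 6.244e+09 · 1152 m²/s ≈ 7.193e+12 m²/s.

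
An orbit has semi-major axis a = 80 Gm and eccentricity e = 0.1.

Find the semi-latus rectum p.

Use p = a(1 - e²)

Convert to SI: a = 80 Gm = 8e+10 m.
p = a (1 − e²).
p = 8e+10 · (1 − (0.1)²) = 8e+10 · 0.99 ≈ 7.92e+10 m = 79.2 Gm.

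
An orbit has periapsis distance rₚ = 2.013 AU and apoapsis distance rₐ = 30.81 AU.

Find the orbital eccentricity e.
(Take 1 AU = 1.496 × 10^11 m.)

Convert to SI: rₚ = 2.013 AU = 3.01145e+11 m; rₐ = 30.81 AU = 4.60918e+12 m.
e = (rₐ − rₚ) / (rₐ + rₚ).
e = (4.60918e+12 − 3.01145e+11) / (4.60918e+12 + 3.01145e+11) = 4.30803e+12 / 4.91032e+12 ≈ 0.8773.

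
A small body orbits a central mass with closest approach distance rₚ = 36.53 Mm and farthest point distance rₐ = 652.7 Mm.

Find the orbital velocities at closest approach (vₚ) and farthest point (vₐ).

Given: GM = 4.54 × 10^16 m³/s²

Convert to SI: rₚ = 36.53 Mm = 3.653e+07 m; rₐ = 652.7 Mm = 6.527e+08 m.
Use the vis-viva equation v² = GM(2/r − 1/a) with a = (rₚ + rₐ)/2 = (3.653e+07 + 6.527e+08)/2 = 3.44615e+08 m.
vₚ = √(GM · (2/rₚ − 1/a)) = √(4.54e+16 · (2/3.653e+07 − 1/3.44615e+08)) m/s ≈ 4.852e+04 m/s = 48.52 km/s.
vₐ = √(GM · (2/rₐ − 1/a)) = √(4.54e+16 · (2/6.527e+08 − 1/3.44615e+08)) m/s ≈ 2715 m/s = 2.715 km/s.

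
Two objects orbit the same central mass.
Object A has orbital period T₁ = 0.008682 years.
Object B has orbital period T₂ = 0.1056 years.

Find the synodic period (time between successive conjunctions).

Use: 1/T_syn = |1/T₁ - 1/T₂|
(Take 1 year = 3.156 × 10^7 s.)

Convert to SI: T₁ = 0.008682 years = 274004 s; T₂ = 0.1056 years = 3.33274e+06 s.
T_syn = |T₁ · T₂ / (T₁ − T₂)|.
T_syn = |274004 · 3.33274e+06 / (274004 − 3.33274e+06)| s ≈ 2.985e+05 s = 0.00946 years.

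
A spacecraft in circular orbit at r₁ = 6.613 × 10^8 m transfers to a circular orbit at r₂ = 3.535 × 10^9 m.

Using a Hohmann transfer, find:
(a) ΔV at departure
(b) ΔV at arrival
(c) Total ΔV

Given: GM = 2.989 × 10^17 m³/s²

Transfer semi-major axis: a_t = (r₁ + r₂)/2 = (6.613e+08 + 3.535e+09)/2 = 2.09815e+09 m.
Circular speeds: v₁ = √(GM/r₁) = 21260 m/s, v₂ = √(GM/r₂) = 9195.35 m/s.
Transfer speeds (vis-viva v² = GM(2/r − 1/a_t)): v₁ᵗ = 27595.6 m/s, v₂ᵗ = 5162.37 m/s.
(a) ΔV₁ = |v₁ᵗ − v₁| ≈ 6336 m/s = 6.336 km/s.
(b) ΔV₂ = |v₂ − v₂ᵗ| ≈ 4033 m/s = 4.033 km/s.
(c) ΔV_total = ΔV₁ + ΔV₂ ≈ 1.037e+04 m/s = 10.37 km/s.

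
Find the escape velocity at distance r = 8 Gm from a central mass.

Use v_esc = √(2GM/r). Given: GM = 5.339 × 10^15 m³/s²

Convert to SI: r = 8 Gm = 8e+09 m.
Escape velocity comes from setting total energy to zero: ½v² − GM/r = 0 ⇒ v_esc = √(2GM / r).
v_esc = √(2 · 5.339e+15 / 8e+09) m/s ≈ 1155 m/s = 1.155 km/s.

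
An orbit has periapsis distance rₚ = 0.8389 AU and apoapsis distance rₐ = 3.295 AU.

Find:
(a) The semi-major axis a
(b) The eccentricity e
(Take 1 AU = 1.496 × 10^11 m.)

Convert to SI: rₚ = 0.8389 AU = 1.25499e+11 m; rₐ = 3.295 AU = 4.92932e+11 m.
(a) a = (rₚ + rₐ) / 2 = (1.25499e+11 + 4.92932e+11) / 2 ≈ 3.092e+11 m = 2.067 AU.
(b) e = (rₐ − rₚ) / (rₐ + rₚ) = (4.92932e+11 − 1.25499e+11) / (4.92932e+11 + 1.25499e+11) ≈ 0.5941.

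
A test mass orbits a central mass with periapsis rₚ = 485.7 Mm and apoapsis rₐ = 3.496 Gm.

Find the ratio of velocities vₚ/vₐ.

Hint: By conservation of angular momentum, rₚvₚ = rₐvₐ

Convert to SI: rₚ = 485.7 Mm = 4.857e+08 m; rₐ = 3.496 Gm = 3.496e+09 m.
Conservation of angular momentum gives rₚvₚ = rₐvₐ, so vₚ/vₐ = rₐ/rₚ.
vₚ/vₐ = 3.496e+09 / 4.857e+08 ≈ 7.198.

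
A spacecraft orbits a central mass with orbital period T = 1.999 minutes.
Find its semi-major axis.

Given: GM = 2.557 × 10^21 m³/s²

Convert to SI: T = 1.999 minutes = 119.94 s.
Invert Kepler's third law: a = (GM · T² / (4π²))^(1/3).
Substituting T = 119.94 s and GM = 2.557e+21 m³/s²:
a = (2.557e+21 · (119.94)² / (4π²))^(1/3) m
a ≈ 9.767e+07 m = 97.67 Mm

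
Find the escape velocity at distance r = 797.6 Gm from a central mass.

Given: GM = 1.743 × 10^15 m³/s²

Convert to SI: r = 797.6 Gm = 7.976e+11 m.
Escape velocity comes from setting total energy to zero: ½v² − GM/r = 0 ⇒ v_esc = √(2GM / r).
v_esc = √(2 · 1.743e+15 / 7.976e+11) m/s ≈ 66.11 m/s = 66.11 m/s.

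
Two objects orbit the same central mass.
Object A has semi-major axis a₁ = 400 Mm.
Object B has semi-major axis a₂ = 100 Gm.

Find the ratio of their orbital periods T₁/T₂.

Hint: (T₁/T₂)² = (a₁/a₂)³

Convert to SI: a₁ = 400 Mm = 4e+08 m; a₂ = 100 Gm = 1e+11 m.
From Kepler's third law, (T₁/T₂)² = (a₁/a₂)³, so T₁/T₂ = (a₁/a₂)^(3/2).
a₁/a₂ = 4e+08 / 1e+11 = 0.004.
T₁/T₂ = (0.004)^(3/2) ≈ 0.000253.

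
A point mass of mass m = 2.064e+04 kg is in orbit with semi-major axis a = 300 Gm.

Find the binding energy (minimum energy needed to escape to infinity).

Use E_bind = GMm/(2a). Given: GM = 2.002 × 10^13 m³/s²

Convert to SI: a = 300 Gm = 3e+11 m.
Total orbital energy is E = −GMm/(2a); binding energy is E_bind = −E = GMm/(2a).
E_bind = 2.002e+13 · 2.064e+04 / (2 · 3e+11) J ≈ 6.887e+05 J = 688.7 kJ.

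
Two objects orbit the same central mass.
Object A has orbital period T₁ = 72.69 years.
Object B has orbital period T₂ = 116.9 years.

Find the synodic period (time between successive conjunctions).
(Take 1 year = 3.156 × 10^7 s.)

Convert to SI: T₁ = 72.69 years = 2.2941e+09 s; T₂ = 116.9 years = 3.68936e+09 s.
T_syn = |T₁ · T₂ / (T₁ − T₂)|.
T_syn = |2.2941e+09 · 3.68936e+09 / (2.2941e+09 − 3.68936e+09)| s ≈ 6.066e+09 s = 192.2 years.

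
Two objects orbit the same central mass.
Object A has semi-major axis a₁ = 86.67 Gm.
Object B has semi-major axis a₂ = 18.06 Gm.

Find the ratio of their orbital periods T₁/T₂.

Convert to SI: a₁ = 86.67 Gm = 8.667e+10 m; a₂ = 18.06 Gm = 1.806e+10 m.
From Kepler's third law, (T₁/T₂)² = (a₁/a₂)³, so T₁/T₂ = (a₁/a₂)^(3/2).
a₁/a₂ = 8.667e+10 / 1.806e+10 = 4.799.
T₁/T₂ = (4.799)^(3/2) ≈ 10.51.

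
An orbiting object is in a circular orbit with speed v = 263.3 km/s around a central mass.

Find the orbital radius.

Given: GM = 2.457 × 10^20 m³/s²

Convert to SI: v = 263.3 km/s = 263300 m/s.
For a circular orbit, v² = GM / r, so r = GM / v².
r = 2.457e+20 / (263300)² m ≈ 3.544e+09 m = 3.544 Gm.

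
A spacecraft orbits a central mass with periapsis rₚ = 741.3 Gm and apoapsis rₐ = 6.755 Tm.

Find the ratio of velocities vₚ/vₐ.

Convert to SI: rₚ = 741.3 Gm = 7.413e+11 m; rₐ = 6.755 Tm = 6.755e+12 m.
Conservation of angular momentum gives rₚvₚ = rₐvₐ, so vₚ/vₐ = rₐ/rₚ.
vₚ/vₐ = 6.755e+12 / 7.413e+11 ≈ 9.112.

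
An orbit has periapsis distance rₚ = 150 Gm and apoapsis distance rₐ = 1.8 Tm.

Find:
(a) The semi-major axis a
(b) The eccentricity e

Convert to SI: rₚ = 150 Gm = 1.5e+11 m; rₐ = 1.8 Tm = 1.8e+12 m.
(a) a = (rₚ + rₐ) / 2 = (1.5e+11 + 1.8e+12) / 2 ≈ 9.75e+11 m = 975 Gm.
(b) e = (rₐ − rₚ) / (rₐ + rₚ) = (1.8e+12 − 1.5e+11) / (1.8e+12 + 1.5e+11) ≈ 0.8462.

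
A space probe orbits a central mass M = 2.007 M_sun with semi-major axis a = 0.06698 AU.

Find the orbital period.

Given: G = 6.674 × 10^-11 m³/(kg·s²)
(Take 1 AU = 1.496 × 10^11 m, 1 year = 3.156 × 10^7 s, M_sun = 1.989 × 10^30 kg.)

Convert to SI: a = 0.06698 AU = 1.00202e+10 m; M = 2.007 M_sun = 3.99192e+30 kg.
GM = G · M = 6.674e-11 · 3.99192e+30 = 2.66421e+20 m³/s².
Kepler's third law: T = 2π √(a³ / GM).
Substituting a = 1.00202e+10 m and GM = 2.66421e+20 m³/s²:
T = 2π √((1.00202e+10)³ / 2.66421e+20) s
T ≈ 3.861e+05 s = 0.01223 years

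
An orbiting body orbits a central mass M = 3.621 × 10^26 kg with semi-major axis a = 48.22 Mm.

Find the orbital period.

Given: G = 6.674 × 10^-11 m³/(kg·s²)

Convert to SI: a = 48.22 Mm = 4.822e+07 m.
GM = G · M = 6.674e-11 · 3.621e+26 = 2.41666e+16 m³/s².
Kepler's third law: T = 2π √(a³ / GM).
Substituting a = 4.822e+07 m and GM = 2.41666e+16 m³/s²:
T = 2π √((4.822e+07)³ / 2.41666e+16) s
T ≈ 1.353e+04 s = 3.759 hours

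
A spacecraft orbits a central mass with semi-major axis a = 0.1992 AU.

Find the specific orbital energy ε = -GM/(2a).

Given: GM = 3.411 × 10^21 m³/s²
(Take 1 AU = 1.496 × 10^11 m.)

Convert to SI: a = 0.1992 AU = 2.98003e+10 m.
ε = −GM / (2a).
ε = −3.411e+21 / (2 · 2.98003e+10) J/kg ≈ -5.723e+10 J/kg = -57.23 GJ/kg.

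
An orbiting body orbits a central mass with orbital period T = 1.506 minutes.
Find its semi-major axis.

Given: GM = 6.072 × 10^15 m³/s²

Convert to SI: T = 1.506 minutes = 90.36 s.
Invert Kepler's third law: a = (GM · T² / (4π²))^(1/3).
Substituting T = 90.36 s and GM = 6.072e+15 m³/s²:
a = (6.072e+15 · (90.36)² / (4π²))^(1/3) m
a ≈ 1.079e+06 m = 1.079 Mm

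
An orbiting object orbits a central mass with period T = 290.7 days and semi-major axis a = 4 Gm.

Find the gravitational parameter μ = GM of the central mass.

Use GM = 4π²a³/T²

Convert to SI: T = 290.7 days = 2.51165e+07 s; a = 4 Gm = 4e+09 m.
GM = 4π² · a³ / T².
GM = 4π² · (4e+09)³ / (2.51165e+07)² m³/s² ≈ 4.005e+15 m³/s² = 4.005 × 10^15 m³/s².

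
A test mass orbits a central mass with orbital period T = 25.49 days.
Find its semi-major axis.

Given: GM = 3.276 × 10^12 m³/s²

Convert to SI: T = 25.49 days = 2.20234e+06 s.
Invert Kepler's third law: a = (GM · T² / (4π²))^(1/3).
Substituting T = 2.20234e+06 s and GM = 3.276e+12 m³/s²:
a = (3.276e+12 · (2.20234e+06)² / (4π²))^(1/3) m
a ≈ 7.383e+07 m = 73.83 Mm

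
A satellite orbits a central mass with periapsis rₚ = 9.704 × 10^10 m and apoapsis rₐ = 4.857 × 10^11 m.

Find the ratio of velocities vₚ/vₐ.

Conservation of angular momentum gives rₚvₚ = rₐvₐ, so vₚ/vₐ = rₐ/rₚ.
vₚ/vₐ = 4.857e+11 / 9.704e+10 ≈ 5.005.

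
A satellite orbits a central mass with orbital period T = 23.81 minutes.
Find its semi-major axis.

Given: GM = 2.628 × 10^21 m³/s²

Convert to SI: T = 23.81 minutes = 1428.6 s.
Invert Kepler's third law: a = (GM · T² / (4π²))^(1/3).
Substituting T = 1428.6 s and GM = 2.628e+21 m³/s²:
a = (2.628e+21 · (1428.6)² / (4π²))^(1/3) m
a ≈ 5.141e+08 m = 5.141 × 10^8 m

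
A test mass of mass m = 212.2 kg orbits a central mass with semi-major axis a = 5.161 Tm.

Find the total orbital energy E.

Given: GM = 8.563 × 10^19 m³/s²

Convert to SI: a = 5.161 Tm = 5.161e+12 m.
E = −GMm / (2a).
E = −8.563e+19 · 212.2 / (2 · 5.161e+12) J ≈ -1.76e+09 J = -1.76 GJ.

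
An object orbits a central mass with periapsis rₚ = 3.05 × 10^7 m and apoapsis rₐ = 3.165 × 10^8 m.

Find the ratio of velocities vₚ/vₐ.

Conservation of angular momentum gives rₚvₚ = rₐvₐ, so vₚ/vₐ = rₐ/rₚ.
vₚ/vₐ = 3.165e+08 / 3.05e+07 ≈ 10.38.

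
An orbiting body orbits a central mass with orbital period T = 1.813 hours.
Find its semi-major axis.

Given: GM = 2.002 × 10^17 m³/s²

Convert to SI: T = 1.813 hours = 6526.8 s.
Invert Kepler's third law: a = (GM · T² / (4π²))^(1/3).
Substituting T = 6526.8 s and GM = 2.002e+17 m³/s²:
a = (2.002e+17 · (6526.8)² / (4π²))^(1/3) m
a ≈ 6e+07 m = 60 Mm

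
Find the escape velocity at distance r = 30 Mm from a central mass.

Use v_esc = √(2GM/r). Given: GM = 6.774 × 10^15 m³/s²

Convert to SI: r = 30 Mm = 3e+07 m.
Escape velocity comes from setting total energy to zero: ½v² − GM/r = 0 ⇒ v_esc = √(2GM / r).
v_esc = √(2 · 6.774e+15 / 3e+07) m/s ≈ 2.125e+04 m/s = 21.25 km/s.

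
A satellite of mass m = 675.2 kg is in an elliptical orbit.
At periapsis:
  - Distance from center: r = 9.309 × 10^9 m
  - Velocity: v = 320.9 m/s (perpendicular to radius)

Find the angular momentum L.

Since v is perpendicular to r, L = m · v · r.
L = 675.2 · 320.9 · 9.309e+09 kg·m²/s ≈ 2.017e+15 kg·m²/s.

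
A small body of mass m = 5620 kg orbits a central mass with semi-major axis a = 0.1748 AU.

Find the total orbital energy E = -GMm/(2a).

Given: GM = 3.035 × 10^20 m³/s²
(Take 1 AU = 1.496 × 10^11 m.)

Convert to SI: a = 0.1748 AU = 2.61501e+10 m.
E = −GMm / (2a).
E = −3.035e+20 · 5620 / (2 · 2.61501e+10) J ≈ -3.261e+13 J = -32.61 TJ.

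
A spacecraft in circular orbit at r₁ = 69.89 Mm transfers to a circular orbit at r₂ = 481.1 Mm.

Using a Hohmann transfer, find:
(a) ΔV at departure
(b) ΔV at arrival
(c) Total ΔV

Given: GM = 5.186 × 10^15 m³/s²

Convert to SI: r₁ = 69.89 Mm = 6.989e+07 m; r₂ = 481.1 Mm = 4.811e+08 m.
Transfer semi-major axis: a_t = (r₁ + r₂)/2 = (6.989e+07 + 4.811e+08)/2 = 2.75495e+08 m.
Circular speeds: v₁ = √(GM/r₁) = 8614.08 m/s, v₂ = √(GM/r₂) = 3283.21 m/s.
Transfer speeds (vis-viva v² = GM(2/r − 1/a_t)): v₁ᵗ = 11383.3 m/s, v₂ᵗ = 1653.67 m/s.
(a) ΔV₁ = |v₁ᵗ − v₁| ≈ 2769 m/s = 2.769 km/s.
(b) ΔV₂ = |v₂ − v₂ᵗ| ≈ 1630 m/s = 1.63 km/s.
(c) ΔV_total = ΔV₁ + ΔV₂ ≈ 4399 m/s = 4.399 km/s.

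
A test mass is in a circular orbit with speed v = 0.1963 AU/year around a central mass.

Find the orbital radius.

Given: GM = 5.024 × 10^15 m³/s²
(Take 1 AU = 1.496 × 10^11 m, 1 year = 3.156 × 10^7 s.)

Convert to SI: v = 0.1963 AU/year = 930.497 m/s.
For a circular orbit, v² = GM / r, so r = GM / v².
r = 5.024e+15 / (930.497)² m ≈ 5.803e+09 m = 0.03879 AU.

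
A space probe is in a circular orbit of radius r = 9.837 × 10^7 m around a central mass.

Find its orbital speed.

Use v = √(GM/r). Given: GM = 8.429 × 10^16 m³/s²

For a circular orbit, gravity supplies the centripetal force, so v = √(GM / r).
v = √(8.429e+16 / 9.837e+07) m/s ≈ 2.927e+04 m/s = 29.27 km/s.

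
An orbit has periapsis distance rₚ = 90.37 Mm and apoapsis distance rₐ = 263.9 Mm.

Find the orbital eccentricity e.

Convert to SI: rₚ = 90.37 Mm = 9.037e+07 m; rₐ = 263.9 Mm = 2.639e+08 m.
e = (rₐ − rₚ) / (rₐ + rₚ).
e = (2.639e+08 − 9.037e+07) / (2.639e+08 + 9.037e+07) = 1.7353e+08 / 3.5427e+08 ≈ 0.4898.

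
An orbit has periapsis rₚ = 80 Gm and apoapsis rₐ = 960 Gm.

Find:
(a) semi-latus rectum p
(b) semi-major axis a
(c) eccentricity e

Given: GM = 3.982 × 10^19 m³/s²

Convert to SI: rₚ = 80 Gm = 8e+10 m; rₐ = 960 Gm = 9.6e+11 m.
(a) From a = (rₚ + rₐ)/2 = 5.2e+11 m and e = (rₐ − rₚ)/(rₐ + rₚ) = 0.846154, p = a(1 − e²) = 5.2e+11 · (1 − (0.846154)²) ≈ 1.477e+11 m
(b) a = (rₚ + rₐ)/2 = (8e+10 + 9.6e+11)/2 ≈ 5.2e+11 m
(c) e = (rₐ − rₚ)/(rₐ + rₚ) = (9.6e+11 − 8e+10)/(9.6e+11 + 8e+10) ≈ 0.8462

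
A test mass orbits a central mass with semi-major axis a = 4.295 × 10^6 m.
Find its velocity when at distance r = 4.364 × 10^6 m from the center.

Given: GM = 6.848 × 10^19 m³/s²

Vis-viva: v = √(GM · (2/r − 1/a)).
2/r − 1/a = 2/4.364e+06 − 1/4.295e+06 = 2.25466e-07 m⁻¹.
v = √(6.848e+19 · 2.25466e-07) m/s ≈ 3.929e+06 m/s = 3929 km/s.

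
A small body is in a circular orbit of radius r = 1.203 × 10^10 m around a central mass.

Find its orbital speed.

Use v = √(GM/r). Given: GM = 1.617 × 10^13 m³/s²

For a circular orbit, gravity supplies the centripetal force, so v = √(GM / r).
v = √(1.617e+13 / 1.203e+10) m/s ≈ 36.66 m/s = 36.66 m/s.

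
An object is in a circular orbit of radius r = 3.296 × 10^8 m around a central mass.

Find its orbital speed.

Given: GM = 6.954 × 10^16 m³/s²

For a circular orbit, gravity supplies the centripetal force, so v = √(GM / r).
v = √(6.954e+16 / 3.296e+08) m/s ≈ 1.453e+04 m/s = 14.53 km/s.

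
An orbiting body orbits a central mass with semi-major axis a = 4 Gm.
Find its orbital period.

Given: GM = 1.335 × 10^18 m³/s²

Convert to SI: a = 4 Gm = 4e+09 m.
Kepler's third law: T = 2π √(a³ / GM).
Substituting a = 4e+09 m and GM = 1.335e+18 m³/s²:
T = 2π √((4e+09)³ / 1.335e+18) s
T ≈ 1.376e+06 s = 15.92 days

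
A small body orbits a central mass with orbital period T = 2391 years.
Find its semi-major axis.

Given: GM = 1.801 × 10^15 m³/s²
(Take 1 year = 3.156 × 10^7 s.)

Convert to SI: T = 2391 years = 7.546e+10 s.
Invert Kepler's third law: a = (GM · T² / (4π²))^(1/3).
Substituting T = 7.546e+10 s and GM = 1.801e+15 m³/s²:
a = (1.801e+15 · (7.546e+10)² / (4π²))^(1/3) m
a ≈ 6.381e+11 m = 638.1 Gm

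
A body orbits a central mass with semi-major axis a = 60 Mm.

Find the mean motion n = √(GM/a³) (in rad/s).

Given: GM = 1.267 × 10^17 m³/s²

Convert to SI: a = 60 Mm = 6e+07 m.
n = √(GM / a³).
n = √(1.267e+17 / (6e+07)³) rad/s ≈ 0.0007659 rad/s.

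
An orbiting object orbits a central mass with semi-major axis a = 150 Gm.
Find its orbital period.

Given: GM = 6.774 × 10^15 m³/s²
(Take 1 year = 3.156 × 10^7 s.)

Convert to SI: a = 150 Gm = 1.5e+11 m.
Kepler's third law: T = 2π √(a³ / GM).
Substituting a = 1.5e+11 m and GM = 6.774e+15 m³/s²:
T = 2π √((1.5e+11)³ / 6.774e+15) s
T ≈ 4.435e+09 s = 140.5 years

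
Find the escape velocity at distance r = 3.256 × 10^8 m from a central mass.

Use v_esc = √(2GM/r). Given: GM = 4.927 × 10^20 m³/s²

Escape velocity comes from setting total energy to zero: ½v² − GM/r = 0 ⇒ v_esc = √(2GM / r).
v_esc = √(2 · 4.927e+20 / 3.256e+08) m/s ≈ 1.74e+06 m/s = 1740 km/s.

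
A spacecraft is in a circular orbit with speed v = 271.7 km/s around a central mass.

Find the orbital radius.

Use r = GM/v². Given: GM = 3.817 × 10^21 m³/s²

Convert to SI: v = 271.7 km/s = 271700 m/s.
For a circular orbit, v² = GM / r, so r = GM / v².
r = 3.817e+21 / (271700)² m ≈ 5.171e+10 m = 51.71 Gm.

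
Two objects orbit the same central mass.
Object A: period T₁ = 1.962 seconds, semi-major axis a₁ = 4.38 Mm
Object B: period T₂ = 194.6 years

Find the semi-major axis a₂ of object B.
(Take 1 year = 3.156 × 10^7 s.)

Convert to SI: a₁ = 4.38 Mm = 4.38e+06 m; T₂ = 194.6 years = 6.14158e+09 s.
Kepler's third law: (T₁/T₂)² = (a₁/a₂)³ ⇒ a₂ = a₁ · (T₂/T₁)^(2/3).
T₂/T₁ = 6.14158e+09 / 1.962 = 3.13026e+09.
a₂ = 4.38e+06 · (3.13026e+09)^(2/3) m ≈ 9.373e+12 m = 9.373 Tm.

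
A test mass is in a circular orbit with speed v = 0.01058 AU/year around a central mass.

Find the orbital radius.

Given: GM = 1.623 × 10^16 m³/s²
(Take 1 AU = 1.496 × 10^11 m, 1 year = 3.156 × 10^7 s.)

Convert to SI: v = 0.01058 AU/year = 50.1511 m/s.
For a circular orbit, v² = GM / r, so r = GM / v².
r = 1.623e+16 / (50.1511)² m ≈ 6.453e+12 m = 43.13 AU.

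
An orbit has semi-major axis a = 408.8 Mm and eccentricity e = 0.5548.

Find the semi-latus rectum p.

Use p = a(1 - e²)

Convert to SI: a = 408.8 Mm = 4.088e+08 m.
p = a (1 − e²).
p = 4.088e+08 · (1 − (0.5548)²) = 4.088e+08 · 0.692197 ≈ 2.83e+08 m = 283 Mm.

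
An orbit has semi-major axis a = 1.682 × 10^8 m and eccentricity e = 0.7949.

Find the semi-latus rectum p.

p = a (1 − e²).
p = 1.682e+08 · (1 − (0.7949)²) = 1.682e+08 · 0.368134 ≈ 6.192e+07 m = 6.192 × 10^7 m.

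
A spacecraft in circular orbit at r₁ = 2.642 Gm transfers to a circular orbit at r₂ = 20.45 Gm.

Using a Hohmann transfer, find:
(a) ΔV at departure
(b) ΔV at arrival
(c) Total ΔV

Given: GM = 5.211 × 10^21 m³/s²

Convert to SI: r₁ = 2.642 Gm = 2.642e+09 m; r₂ = 20.45 Gm = 2.045e+10 m.
Transfer semi-major axis: a_t = (r₁ + r₂)/2 = (2.642e+09 + 2.045e+10)/2 = 1.1546e+10 m.
Circular speeds: v₁ = √(GM/r₁) = 1.40441e+06 m/s, v₂ = √(GM/r₂) = 504794 m/s.
Transfer speeds (vis-viva v² = GM(2/r − 1/a_t)): v₁ᵗ = 1.86907e+06 m/s, v₂ᵗ = 241471 m/s.
(a) ΔV₁ = |v₁ᵗ − v₁| ≈ 4.647e+05 m/s = 464.7 km/s.
(b) ΔV₂ = |v₂ − v₂ᵗ| ≈ 2.633e+05 m/s = 263.3 km/s.
(c) ΔV_total = ΔV₁ + ΔV₂ ≈ 7.28e+05 m/s = 728 km/s.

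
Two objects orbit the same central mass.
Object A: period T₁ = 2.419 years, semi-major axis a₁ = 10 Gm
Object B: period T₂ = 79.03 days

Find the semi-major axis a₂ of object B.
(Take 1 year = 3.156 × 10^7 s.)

Convert to SI: T₁ = 2.419 years = 7.63436e+07 s; a₁ = 10 Gm = 1e+10 m; T₂ = 79.03 days = 6.82819e+06 s.
Kepler's third law: (T₁/T₂)² = (a₁/a₂)³ ⇒ a₂ = a₁ · (T₂/T₁)^(2/3).
T₂/T₁ = 6.82819e+06 / 7.63436e+07 = 0.0894402.
a₂ = 1e+10 · (0.0894402)^(2/3) m ≈ 2e+09 m = 2 Gm.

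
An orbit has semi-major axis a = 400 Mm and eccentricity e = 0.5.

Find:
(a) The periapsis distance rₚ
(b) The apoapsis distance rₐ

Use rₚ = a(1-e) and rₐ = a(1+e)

Convert to SI: a = 400 Mm = 4e+08 m.
(a) rₚ = a(1 − e) = 4e+08 · (1 − 0.5) = 4e+08 · 0.5 ≈ 2e+08 m = 200 Mm.
(b) rₐ = a(1 + e) = 4e+08 · (1 + 0.5) = 4e+08 · 1.5 ≈ 6e+08 m = 600 Mm.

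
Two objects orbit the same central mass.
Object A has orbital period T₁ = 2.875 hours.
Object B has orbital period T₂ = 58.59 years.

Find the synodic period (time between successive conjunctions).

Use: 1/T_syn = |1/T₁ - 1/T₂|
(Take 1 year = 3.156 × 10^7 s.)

Convert to SI: T₁ = 2.875 hours = 10350 s; T₂ = 58.59 years = 1.8491e+09 s.
T_syn = |T₁ · T₂ / (T₁ − T₂)|.
T_syn = |10350 · 1.8491e+09 / (10350 − 1.8491e+09)| s ≈ 1.035e+04 s = 2.875 hours.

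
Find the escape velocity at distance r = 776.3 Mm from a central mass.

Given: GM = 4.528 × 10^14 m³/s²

Convert to SI: r = 776.3 Mm = 7.763e+08 m.
Escape velocity comes from setting total energy to zero: ½v² − GM/r = 0 ⇒ v_esc = √(2GM / r).
v_esc = √(2 · 4.528e+14 / 7.763e+08) m/s ≈ 1080 m/s = 1.08 km/s.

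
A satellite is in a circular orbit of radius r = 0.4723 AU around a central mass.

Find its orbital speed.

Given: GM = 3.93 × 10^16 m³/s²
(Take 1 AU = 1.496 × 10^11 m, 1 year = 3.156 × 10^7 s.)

Convert to SI: r = 0.4723 AU = 7.06561e+10 m.
For a circular orbit, gravity supplies the centripetal force, so v = √(GM / r).
v = √(3.93e+16 / 7.06561e+10) m/s ≈ 745.8 m/s = 0.1573 AU/year.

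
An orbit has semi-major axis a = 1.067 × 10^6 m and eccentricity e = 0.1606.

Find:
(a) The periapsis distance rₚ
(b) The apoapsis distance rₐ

(a) rₚ = a(1 − e) = 1.067e+06 · (1 − 0.1606) = 1.067e+06 · 0.8394 ≈ 8.956e+05 m = 8.956 × 10^5 m.
(b) rₐ = a(1 + e) = 1.067e+06 · (1 + 0.1606) = 1.067e+06 · 1.1606 ≈ 1.238e+06 m = 1.238 × 10^6 m.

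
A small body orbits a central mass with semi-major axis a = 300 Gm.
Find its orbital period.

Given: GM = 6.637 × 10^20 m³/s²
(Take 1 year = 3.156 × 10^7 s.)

Convert to SI: a = 300 Gm = 3e+11 m.
Kepler's third law: T = 2π √(a³ / GM).
Substituting a = 3e+11 m and GM = 6.637e+20 m³/s²:
T = 2π √((3e+11)³ / 6.637e+20) s
T ≈ 4.008e+07 s = 1.27 years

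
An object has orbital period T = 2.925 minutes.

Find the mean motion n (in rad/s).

Convert to SI: T = 2.925 minutes = 175.5 s.
n = 2π / T.
n = 2π / 175.5 s ≈ 0.0358 rad/s.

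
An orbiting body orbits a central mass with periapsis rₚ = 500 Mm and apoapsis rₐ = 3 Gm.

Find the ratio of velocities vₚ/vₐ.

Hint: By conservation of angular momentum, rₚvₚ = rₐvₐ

Convert to SI: rₚ = 500 Mm = 5e+08 m; rₐ = 3 Gm = 3e+09 m.
Conservation of angular momentum gives rₚvₚ = rₐvₐ, so vₚ/vₐ = rₐ/rₚ.
vₚ/vₐ = 3e+09 / 5e+08 ≈ 6.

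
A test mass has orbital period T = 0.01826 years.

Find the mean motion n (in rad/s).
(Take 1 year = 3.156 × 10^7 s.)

Convert to SI: T = 0.01826 years = 576286 s.
n = 2π / T.
n = 2π / 576286 s ≈ 1.09e-05 rad/s.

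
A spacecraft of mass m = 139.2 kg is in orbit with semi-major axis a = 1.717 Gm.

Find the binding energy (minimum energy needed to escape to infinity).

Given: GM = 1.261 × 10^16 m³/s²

Convert to SI: a = 1.717 Gm = 1.717e+09 m.
Total orbital energy is E = −GMm/(2a); binding energy is E_bind = −E = GMm/(2a).
E_bind = 1.261e+16 · 139.2 / (2 · 1.717e+09) J ≈ 5.112e+08 J = 511.2 MJ.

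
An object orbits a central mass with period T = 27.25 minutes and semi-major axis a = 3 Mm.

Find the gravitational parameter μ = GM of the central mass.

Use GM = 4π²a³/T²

Convert to SI: T = 27.25 minutes = 1635 s; a = 3 Mm = 3e+06 m.
GM = 4π² · a³ / T².
GM = 4π² · (3e+06)³ / (1635)² m³/s² ≈ 3.987e+14 m³/s² = 3.987 × 10^14 m³/s².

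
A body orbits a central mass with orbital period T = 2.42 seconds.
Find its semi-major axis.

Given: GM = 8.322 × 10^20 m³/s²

Invert Kepler's third law: a = (GM · T² / (4π²))^(1/3).
Substituting T = 2.42 s and GM = 8.322e+20 m³/s²:
a = (8.322e+20 · (2.42)² / (4π²))^(1/3) m
a ≈ 4.979e+06 m = 4.979 Mm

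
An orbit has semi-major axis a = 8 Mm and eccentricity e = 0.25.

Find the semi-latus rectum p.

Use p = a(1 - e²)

Convert to SI: a = 8 Mm = 8e+06 m.
p = a (1 − e²).
p = 8e+06 · (1 − (0.25)²) = 8e+06 · 0.9375 ≈ 7.5e+06 m = 7.5 Mm.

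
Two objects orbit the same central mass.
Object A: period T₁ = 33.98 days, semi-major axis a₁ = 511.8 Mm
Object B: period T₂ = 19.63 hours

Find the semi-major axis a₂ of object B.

Convert to SI: T₁ = 33.98 days = 2.93587e+06 s; a₁ = 511.8 Mm = 5.118e+08 m; T₂ = 19.63 hours = 70668 s.
Kepler's third law: (T₁/T₂)² = (a₁/a₂)³ ⇒ a₂ = a₁ · (T₂/T₁)^(2/3).
T₂/T₁ = 70668 / 2.93587e+06 = 0.0240705.
a₂ = 5.118e+08 · (0.0240705)^(2/3) m ≈ 4.267e+07 m = 42.67 Mm.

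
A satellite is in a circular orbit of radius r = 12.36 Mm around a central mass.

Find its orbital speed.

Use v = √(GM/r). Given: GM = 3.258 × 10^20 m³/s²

Convert to SI: r = 12.36 Mm = 1.236e+07 m.
For a circular orbit, gravity supplies the centripetal force, so v = √(GM / r).
v = √(3.258e+20 / 1.236e+07) m/s ≈ 5.134e+06 m/s = 5134 km/s.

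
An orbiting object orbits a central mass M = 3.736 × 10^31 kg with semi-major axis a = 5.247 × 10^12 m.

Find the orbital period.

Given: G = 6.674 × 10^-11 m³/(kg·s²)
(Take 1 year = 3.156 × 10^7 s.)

GM = G · M = 6.674e-11 · 3.736e+31 = 2.49341e+21 m³/s².
Kepler's third law: T = 2π √(a³ / GM).
Substituting a = 5.247e+12 m and GM = 2.49341e+21 m³/s²:
T = 2π √((5.247e+12)³ / 2.49341e+21) s
T ≈ 1.512e+09 s = 47.92 years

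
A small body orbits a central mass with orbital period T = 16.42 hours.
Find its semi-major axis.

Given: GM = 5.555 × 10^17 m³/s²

Convert to SI: T = 16.42 hours = 59112 s.
Invert Kepler's third law: a = (GM · T² / (4π²))^(1/3).
Substituting T = 59112 s and GM = 5.555e+17 m³/s²:
a = (5.555e+17 · (59112)² / (4π²))^(1/3) m
a ≈ 3.663e+08 m = 366.3 Mm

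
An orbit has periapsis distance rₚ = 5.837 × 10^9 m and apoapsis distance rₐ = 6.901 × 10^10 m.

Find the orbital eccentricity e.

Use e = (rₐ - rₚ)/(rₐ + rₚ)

e = (rₐ − rₚ) / (rₐ + rₚ).
e = (6.901e+10 − 5.837e+09) / (6.901e+10 + 5.837e+09) = 6.3173e+10 / 7.4847e+10 ≈ 0.844.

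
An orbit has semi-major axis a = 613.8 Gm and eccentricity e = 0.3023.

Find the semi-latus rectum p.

Convert to SI: a = 613.8 Gm = 6.138e+11 m.
p = a (1 − e²).
p = 6.138e+11 · (1 − (0.3023)²) = 6.138e+11 · 0.908615 ≈ 5.577e+11 m = 557.7 Gm.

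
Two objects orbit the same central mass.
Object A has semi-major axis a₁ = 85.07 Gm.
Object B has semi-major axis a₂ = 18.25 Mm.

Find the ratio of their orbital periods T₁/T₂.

Convert to SI: a₁ = 85.07 Gm = 8.507e+10 m; a₂ = 18.25 Mm = 1.825e+07 m.
From Kepler's third law, (T₁/T₂)² = (a₁/a₂)³, so T₁/T₂ = (a₁/a₂)^(3/2).
a₁/a₂ = 8.507e+10 / 1.825e+07 = 4661.37.
T₁/T₂ = (4661.37)^(3/2) ≈ 3.183e+05.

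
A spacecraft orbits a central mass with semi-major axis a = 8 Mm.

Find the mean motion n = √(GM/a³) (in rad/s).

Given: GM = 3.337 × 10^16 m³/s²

Convert to SI: a = 8 Mm = 8e+06 m.
n = √(GM / a³).
n = √(3.337e+16 / (8e+06)³) rad/s ≈ 0.008073 rad/s.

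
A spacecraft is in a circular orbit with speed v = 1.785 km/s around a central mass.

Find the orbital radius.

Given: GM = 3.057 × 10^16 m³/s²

Convert to SI: v = 1.785 km/s = 1785 m/s.
For a circular orbit, v² = GM / r, so r = GM / v².
r = 3.057e+16 / (1785)² m ≈ 9.594e+09 m = 9.594 × 10^9 m.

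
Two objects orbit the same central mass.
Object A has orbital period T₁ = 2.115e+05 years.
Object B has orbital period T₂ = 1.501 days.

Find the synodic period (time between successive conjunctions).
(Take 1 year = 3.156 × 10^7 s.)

Convert to SI: T₁ = 2.115e+05 years = 6.67494e+12 s; T₂ = 1.501 days = 129686 s.
T_syn = |T₁ · T₂ / (T₁ − T₂)|.
T_syn = |6.67494e+12 · 129686 / (6.67494e+12 − 129686)| s ≈ 1.297e+05 s = 1.501 days.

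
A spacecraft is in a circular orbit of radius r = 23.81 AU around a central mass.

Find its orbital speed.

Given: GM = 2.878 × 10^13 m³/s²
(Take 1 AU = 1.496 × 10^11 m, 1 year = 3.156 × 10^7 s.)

Convert to SI: r = 23.81 AU = 3.56198e+12 m.
For a circular orbit, gravity supplies the centripetal force, so v = √(GM / r).
v = √(2.878e+13 / 3.56198e+12) m/s ≈ 2.842 m/s = 0.0005997 AU/year.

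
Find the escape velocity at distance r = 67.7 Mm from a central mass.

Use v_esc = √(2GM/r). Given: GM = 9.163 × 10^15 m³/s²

Convert to SI: r = 67.7 Mm = 6.77e+07 m.
Escape velocity comes from setting total energy to zero: ½v² − GM/r = 0 ⇒ v_esc = √(2GM / r).
v_esc = √(2 · 9.163e+15 / 6.77e+07) m/s ≈ 1.645e+04 m/s = 16.45 km/s.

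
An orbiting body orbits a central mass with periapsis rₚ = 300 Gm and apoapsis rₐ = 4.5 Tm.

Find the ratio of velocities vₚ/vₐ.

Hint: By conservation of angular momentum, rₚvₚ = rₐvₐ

Convert to SI: rₚ = 300 Gm = 3e+11 m; rₐ = 4.5 Tm = 4.5e+12 m.
Conservation of angular momentum gives rₚvₚ = rₐvₐ, so vₚ/vₐ = rₐ/rₚ.
vₚ/vₐ = 4.5e+12 / 3e+11 ≈ 15.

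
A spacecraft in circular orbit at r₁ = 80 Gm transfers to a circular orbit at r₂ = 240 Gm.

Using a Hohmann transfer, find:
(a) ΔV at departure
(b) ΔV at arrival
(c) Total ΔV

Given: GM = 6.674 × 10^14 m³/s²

Convert to SI: r₁ = 80 Gm = 8e+10 m; r₂ = 240 Gm = 2.4e+11 m.
Transfer semi-major axis: a_t = (r₁ + r₂)/2 = (8e+10 + 2.4e+11)/2 = 1.6e+11 m.
Circular speeds: v₁ = √(GM/r₁) = 91.3373 m/s, v₂ = √(GM/r₂) = 52.7336 m/s.
Transfer speeds (vis-viva v² = GM(2/r − 1/a_t)): v₁ᵗ = 111.865 m/s, v₂ᵗ = 37.2883 m/s.
(a) ΔV₁ = |v₁ᵗ − v₁| ≈ 20.53 m/s = 20.53 m/s.
(b) ΔV₂ = |v₂ − v₂ᵗ| ≈ 15.45 m/s = 15.45 m/s.
(c) ΔV_total = ΔV₁ + ΔV₂ ≈ 35.97 m/s = 35.97 m/s.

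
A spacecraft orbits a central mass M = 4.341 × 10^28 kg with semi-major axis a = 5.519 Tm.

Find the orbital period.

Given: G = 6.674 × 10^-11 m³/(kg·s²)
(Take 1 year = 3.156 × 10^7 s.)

Convert to SI: a = 5.519 Tm = 5.519e+12 m.
GM = G · M = 6.674e-11 · 4.341e+28 = 2.89718e+18 m³/s².
Kepler's third law: T = 2π √(a³ / GM).
Substituting a = 5.519e+12 m and GM = 2.89718e+18 m³/s²:
T = 2π √((5.519e+12)³ / 2.89718e+18) s
T ≈ 4.786e+10 s = 1517 years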